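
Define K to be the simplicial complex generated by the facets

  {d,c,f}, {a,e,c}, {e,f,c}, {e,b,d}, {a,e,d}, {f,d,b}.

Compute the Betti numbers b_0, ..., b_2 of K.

Take the total order a < b < c < d < e < f on the vertex set. Then K (dimension 2) consists of the simplices:

  0-simplices (6): a, b, c, d, e, f
  1-simplices (12): ac, ad, ae, bd, be, bf, cd, ce, cf, de, df, ef
  2-simplices (6): ace, ade, bde, bdf, cdf, cef

giving chain groups C_0 ≅ Z^6, C_1 ≅ Z^12, C_2 ≅ Z^6.

Boundary ∂_1: C_1 → C_0 is given by ∂[p,q] = [q] − [p]. For instance
  ∂cf = f − c.
This gives a 6×12 integer matrix of rank 5; reducing to Smith normal form yields diagonal entries (1,1,1,1,1).

Boundary ∂_2: C_2 → C_1 maps a triangle to the signed sum of its edges. For instance
  ∂cef = ef − cf + ce,
  ∂bde = de − be + bd.
This gives a 12×6 integer matrix of rank 6; reducing to Smith normal form yields diagonal entries (1,1,1,1,1,1).

Reading off H_k = ker ∂_k / im ∂_{k+1}:

  H_0: rank C_0 − rank ∂_1 = 6 − 5 = 1, and the invariant factors of ∂_1 are all 1, so H_0 ≅ Z.
  H_1: rank ker ∂_1 − rank ∂_2 = (12 − 5) − 6 = 1, and the invariant factors of ∂_2 are all 1, so H_1 ≅ Z.
  H_2: rank ker ∂_2 − rank ∂_3 = (6 − 6) − 0 = 0, and there is no ∂_3, so H_2 ≅ 0.

As a check, the Euler characteristic is 6 − 12 + 6 = 0, which agrees with 1 − 1 + 0 = 0.
(K is a triangulation of the cylinder S^1 x I.)

Hence the Betti numbers are b_0 = 1, b_1 = 1, b_2 = 0.

b_0 = 1, b_1 = 1, b_2 = 0.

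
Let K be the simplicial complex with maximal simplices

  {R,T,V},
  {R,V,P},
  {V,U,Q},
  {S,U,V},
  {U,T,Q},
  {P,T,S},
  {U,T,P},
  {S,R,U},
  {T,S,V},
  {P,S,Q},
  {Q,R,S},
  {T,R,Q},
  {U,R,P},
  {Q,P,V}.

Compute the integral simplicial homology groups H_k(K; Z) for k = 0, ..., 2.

K has 7 vertices, 21 edges, 14 triangles.
rank ∂_0 = 0, rank ∂_1 = 6 ⇒ b_0 = 7 − 0 − 6 = 1; all invariant factors of ∂_1 are 1 so no torsion. So H_0 ≅ Z.
rank ∂_1 = 6, rank ∂_2 = 13 ⇒ b_1 = 21 − 6 − 13 = 2; all invariant factors of ∂_2 are 1 so no torsion. So H_1 ≅ Z^2.
rank ∂_2 = 13, rank ∂_3 = 0 ⇒ b_2 = 14 − 13 − 0 = 1. So H_2 ≅ Z.

H_0 = Z,  H_1 = Z^2,  H_2 = Z.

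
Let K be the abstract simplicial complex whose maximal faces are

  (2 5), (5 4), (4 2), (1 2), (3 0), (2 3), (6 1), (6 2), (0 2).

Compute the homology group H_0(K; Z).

K has 7 vertices, 9 edges.
rank ∂_0 = 0, rank ∂_1 = 6 ⇒ b_0 = 7 − 0 − 6 = 1; all invariant factors of ∂_1 are 1 so no torsion. So H_0 ≅ Z.

H_0 ≅ Z.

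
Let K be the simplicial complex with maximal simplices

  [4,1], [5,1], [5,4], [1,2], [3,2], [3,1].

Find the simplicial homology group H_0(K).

Fix the vertex order 1 < 2 < 3 < 4 < 5 and write every simplex with vertices in increasing order. Then dim K = 1 and the simplices of K are:

  0-simplices (5): [1], [2], [3], [4], [5]
  1-simplices (6): [1,2], [1,3], [1,4], [1,5], [2,3], [4,5]

Hence C_0 ≅ Z^5, C_1 ≅ Z^6.

The boundary map ∂_1: C_1 → C_0 sends each edge [p,q] (with p < q) to q − p. For instance
  ∂[4,5] = [5] − [4].
This gives a 5×6 integer matrix of rank 4; reducing to Smith normal form yields diagonal entries (1,1,1,1).

Computing H_k = (kernel of ∂_k) / (image of ∂_{k+1}):

  H_0: rank C_0 − rank ∂_1 = 5 − 4 = 1, and the invariant factors of ∂_1 are all 1, so H_0 ≅ Z.

H_0 ≅ Z.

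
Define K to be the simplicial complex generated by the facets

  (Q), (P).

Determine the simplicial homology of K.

H_0 = Z^2.

We work with the vertex ordering P < Q. The simplices of K, each written with vertices in increasing order, are:

  0-simplices (2): P, Q

so the chain groups are C_0 ≅ Z^2.

Reading off H_k = ker ∂_k / im ∂_{k+1}:

  H_0: rank C_0 − rank ∂_1 = 2 − 0 = 2, and there is no ∂_1, so H_0 ≅ Z^2.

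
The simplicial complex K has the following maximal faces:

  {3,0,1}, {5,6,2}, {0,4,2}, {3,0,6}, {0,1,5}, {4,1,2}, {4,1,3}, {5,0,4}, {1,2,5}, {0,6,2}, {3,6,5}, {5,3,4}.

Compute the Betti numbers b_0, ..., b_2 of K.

We work with the vertex ordering 0 < 1 < 2 < 3 < 4 < 5 < 6. The simplices of K, each written with vertices in increasing order, are:

  0-simplices (7): [0], [1], [2], [3], [4], [5], [6]
  1-simplices (18): [0,1], [0,2], [0,3], [0,4], [0,5], [0,6], [1,2], [1,3], [1,4], [1,5], [2,4], [2,5], [2,6], [3,4], [3,5], [3,6], [4,5], [5,6]
  2-simplices (12): [0,1,3], [0,1,5], [0,2,4], [0,2,6], [0,3,6], [0,4,5], [1,2,4], [1,2,5], [1,3,4], [2,5,6], [3,4,5], [3,5,6]

Hence C_0 ≅ Z^7, C_1 ≅ Z^18, C_2 ≅ Z^12.

∂_1: C_1 → C_0 is given by ∂[p,q] = [q] − [p]. For instance
  ∂[2,5] = [5] − [2].
The resulting 7×18 matrix has rank 6, and its Smith normal form has invariant factors (1,1,1,1,1,1).

The boundary map ∂_2: C_2 → C_1 maps a triangle to the signed sum of its edges. For instance
  ∂[0,3,6] = [3,6] − [0,6] + [0,3],
  ∂[1,2,5] = [2,5] − [1,5] + [1,2].
This gives a 18×12 integer matrix of rank 12; reducing to Smith normal form yields diagonal entries (1,1,1,1,1,1,1,1,1,1,1,2).

From H_k ≅ ker(∂_k) / im(∂_{k+1}) we obtain:

  H_0: rank C_0 − rank ∂_1 = 7 − 6 = 1, and the invariant factors of ∂_1 are all 1, so H_0 = Z.
  H_1: rank ker ∂_1 − rank ∂_2 = (18 − 6) − 12 = 0, and ∂_2 has invariant factor 2 > 1, so H_1 = Z/2.
  H_2: rank ker ∂_2 − rank ∂_3 = (12 − 12) − 0 = 0, and there is no ∂_3, so H_2 = 0.

Hence the Betti numbers are b_0 = 1, b_1 = 0, b_2 = 0.

b_0 = 1, b_1 = 0, b_2 = 0.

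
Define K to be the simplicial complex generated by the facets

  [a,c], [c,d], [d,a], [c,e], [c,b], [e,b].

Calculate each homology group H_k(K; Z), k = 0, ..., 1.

Fix the vertex order a < b < c < d < e and write every simplex with vertices in increasing order. Then dim K = 1 and the simplices of K are:

  0-simplices (5): a, b, c, d, e
  1-simplices (6): ac, ad, bc, be, cd, ce

so the chain groups are C_0 ≅ Z^5, C_1 ≅ Z^6.

∂_1: C_1 → C_0 is given by ∂[p,q] = [q] − [p]. For instance
  ∂be = e − b.
The resulting 5×6 matrix has rank 4, and its Smith normal form has invariant factors (1,1,1,1).

Computing H_k = (kernel of ∂_k) / (image of ∂_{k+1}):

  H_0: rank C_0 − rank ∂_1 = 5 − 4 = 1, and the invariant factors of ∂_1 are all 1, so H_0 ≅ Z.
  H_1: rank ker ∂_1 − rank ∂_2 = (6 − 4) − 0 = 2, and there is no ∂_2, so H_1 ≅ Z^2.

As a check, the Euler characteristic is 5 − 6 = -1, which agrees with 1 − 2 = -1.

H_0 ≅ Z,  H_1 ≅ Z^2.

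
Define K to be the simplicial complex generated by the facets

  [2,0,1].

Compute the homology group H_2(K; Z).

Fix the vertex order 0 < 1 < 2 and write every simplex with vertices in increasing order. Then dim K = 2 and the simplices of K are:

  0-simplices (3): [0], [1], [2]
  1-simplices (3): [0,1], [0,2], [1,2]
  2-simplices (1): [0,1,2]

Hence C_0 ≅ Z^3, C_1 ≅ Z^3, C_2 ≅ Z^1.

The boundary map ∂_1: C_1 → C_0 is given by ∂[p,q] = [q] − [p]. For instance
  ∂[0,2] = [2] − [0].
The 3×3 boundary matrix has rank 2 and Smith normal form diag(1,1).

∂_2: C_2 → C_1 acts by ∂[p,q,r] = [q,r] − [p,r] + [p,q]. For instance
  ∂[0,1,2] = [1,2] − [0,2] + [0,1].
This gives a 3×1 integer matrix of rank 1; reducing to Smith normal form yields diagonal entries (1).

Computing H_k = (kernel of ∂_k) / (image of ∂_{k+1}):

  H_2: rank ker ∂_2 − rank ∂_3 = (1 − 1) − 0 = 0, and there is no ∂_3, so H_2 ≅ 0.

H_2 = 0.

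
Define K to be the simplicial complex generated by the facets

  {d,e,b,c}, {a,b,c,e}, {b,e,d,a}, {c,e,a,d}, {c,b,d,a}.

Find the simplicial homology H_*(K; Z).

H_0 = Z,  H_1 = 0,  H_2 = 0,  H_3 = Z.

K has 5 vertices, 10 edges, 10 triangles, 5 3-simplices.
rank ∂_0 = 0, rank ∂_1 = 4 ⇒ b_0 = 5 − 0 − 4 = 1; all invariant factors of ∂_1 are 1 so no torsion. So H_0 = Z.
rank ∂_1 = 4, rank ∂_2 = 6 ⇒ b_1 = 10 − 4 − 6 = 0; all invariant factors of ∂_2 are 1 so no torsion. So H_1 = 0.
rank ∂_2 = 6, rank ∂_3 = 4 ⇒ b_2 = 10 − 6 − 4 = 0; all invariant factors of ∂_3 are 1 so no torsion. So H_2 = 0.
rank ∂_3 = 4, rank ∂_4 = 0 ⇒ b_3 = 5 − 4 − 0 = 1. So H_3 = Z.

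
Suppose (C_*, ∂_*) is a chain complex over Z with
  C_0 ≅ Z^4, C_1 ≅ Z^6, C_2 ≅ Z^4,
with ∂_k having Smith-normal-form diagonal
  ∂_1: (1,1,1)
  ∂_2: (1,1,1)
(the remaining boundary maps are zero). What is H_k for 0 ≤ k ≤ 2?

H_0 ≅ Z,  H_1 = 0,  H_2 ≅ Z.

H_0: b_0 = 4 − 0 − 3 = 1; torsion from ∂_1 factors > 1: none. So H_0 ≅ Z.
H_1: b_1 = 6 − 3 − 3 = 0; torsion from ∂_2 factors > 1: none. So H_1 ≅ 0.
H_2: b_2 = 4 − 3 − 0 = 1; torsion from ∂_3 factors > 1: none. So H_2 ≅ Z.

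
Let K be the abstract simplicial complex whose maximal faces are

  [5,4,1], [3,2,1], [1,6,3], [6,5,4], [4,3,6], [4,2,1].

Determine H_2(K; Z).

H_2 = 0.

We work with the vertex ordering 1 < 2 < 3 < 4 < 5 < 6. The simplices of K, each written with vertices in increasing order, are:

  0-simplices (6): [1], [2], [3], [4], [5], [6]
  1-simplices (12): [1,2], [1,3], [1,4], [1,5], [1,6], [2,3], [2,4], [3,4], [3,6], [4,5], [4,6], [5,6]
  2-simplices (6): [1,2,3], [1,2,4], [1,3,6], [1,4,5], [3,4,6], [4,5,6]

Hence C_0 ≅ Z^6, C_1 ≅ Z^12, C_2 ≅ Z^6.

Boundary ∂_1: C_1 → C_0 is given by ∂[p,q] = [q] − [p].
This gives a 6×12 integer matrix of rank 5; reducing to Smith normal form yields diagonal entries (1,1,1,1,1).

∂_2: C_2 → C_1 sends each 2-simplex [p,q,r] to [q,r] − [p,r] + [p,q]. For instance
  ∂[1,2,3] = [2,3] − [1,3] + [1,2],
  ∂[4,5,6] = [5,6] − [4,6] + [4,5].
This gives a 12×6 integer matrix of rank 6; reducing to Smith normal form yields diagonal entries (1,1,1,1,1,1).

Reading off H_k = ker ∂_k / im ∂_{k+1}:

  H_2: rank ker ∂_2 − rank ∂_3 = (6 − 6) − 0 = 0, and there is no ∂_3, so H_2 = 0.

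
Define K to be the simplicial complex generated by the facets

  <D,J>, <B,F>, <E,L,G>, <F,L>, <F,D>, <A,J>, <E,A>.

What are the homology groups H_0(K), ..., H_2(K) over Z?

H_0 = Z,  H_1 = Z,  H_2 = 0.

Fix the vertex order A < B < D < E < F < G < J < L and write every simplex with vertices in increasing order. Then dim K = 2 and the simplices of K are:

  0-simplices (8): A, B, D, E, F, G, J, L
  1-simplices (9): AE, AJ, BF, DF, DJ, EG, EL, FL, GL
  2-simplices (1): EGL

Hence C_0 ≅ Z^8, C_1 ≅ Z^9, C_2 ≅ Z^1.

The boundary map ∂_1: C_1 → C_0 sends each edge [p,q] (with p < q) to q − p. For instance
  ∂DJ = J − D.
As a 8×9 matrix over Z this has rank 7, with invariant factors (1,1,1,1,1,1,1).

Boundary ∂_2: C_2 → C_1 maps a triangle to the signed sum of its edges. For instance
  ∂EGL = GL − EL + EG.
The resulting 9×1 matrix has rank 1, and its Smith normal form has invariant factors (1).

From H_k ≅ ker(∂_k) / im(∂_{k+1}) we obtain:

  H_0: rank C_0 − rank ∂_1 = 8 − 7 = 1, and the invariant factors of ∂_1 are all 1, so H_0 = Z.
  H_1: rank ker ∂_1 − rank ∂_2 = (9 − 7) − 1 = 1, and the invariant factors of ∂_2 are all 1, so H_1 = Z.
  H_2: rank ker ∂_2 − rank ∂_3 = (1 − 1) − 0 = 0, and there is no ∂_3, so H_2 = 0.

As a check, the Euler characteristic is 8 − 9 + 1 = 0, which agrees with 1 − 1 + 0 = 0.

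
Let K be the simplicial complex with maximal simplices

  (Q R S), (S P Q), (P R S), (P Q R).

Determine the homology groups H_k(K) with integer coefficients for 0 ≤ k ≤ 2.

Take the total order P < Q < R < S on the vertex set. Then K (dimension 2) consists of the simplices:

  0-simplices (4): P, Q, R, S
  1-simplices (6): PQ, PR, PS, QR, QS, RS
  2-simplices (4): PQR, PQS, PRS, QRS

giving chain groups C_0 ≅ Z^4, C_1 ≅ Z^6, C_2 ≅ Z^4.

The boundary map ∂_1: C_1 → C_0 sends each edge [p,q] (with p < q) to q − p. For instance
  ∂PS = S − P.
This gives a 4×6 integer matrix of rank 3; reducing to Smith normal form yields diagonal entries (1,1,1).

Boundary ∂_2: C_2 → C_1 acts by ∂[p,q,r] = [q,r] − [p,r] + [p,q]. For instance
  ∂PQS = QS − PS + PQ,
  ∂QRS = RS − QS + QR.
The 6×4 boundary matrix has rank 3 and Smith normal form diag(1,1,1).

From H_k ≅ ker(∂_k) / im(∂_{k+1}) we obtain:

  H_0: rank C_0 − rank ∂_1 = 4 − 3 = 1, and the invariant factors of ∂_1 are all 1, so H_0 = Z.
  H_1: rank ker ∂_1 − rank ∂_2 = (6 − 3) − 3 = 0, and the invariant factors of ∂_2 are all 1, so H_1 = 0.
  H_2: rank ker ∂_2 − rank ∂_3 = (4 − 3) − 0 = 1, and there is no ∂_3, so H_2 = Z.

As a check, the Euler characteristic is 4 − 6 + 4 = 2, which agrees with 1 − 0 + 1 = 2.
(K is a triangulation of the 2-sphere S^2.)

H_0 ≅ Z,  H_1 = 0,  H_2 ≅ Z.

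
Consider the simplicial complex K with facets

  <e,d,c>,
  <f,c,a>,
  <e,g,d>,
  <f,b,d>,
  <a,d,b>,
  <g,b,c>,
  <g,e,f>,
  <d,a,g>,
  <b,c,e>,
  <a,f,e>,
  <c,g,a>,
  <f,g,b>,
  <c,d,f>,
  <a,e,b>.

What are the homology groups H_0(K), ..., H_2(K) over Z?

Take the total order a < b < c < d < e < f < g on the vertex set. Then K (dimension 2) consists of the simplices:

  0-simplices (7): a, b, c, d, e, f, g
  1-simplices (21): ab, ac, ad, ae, af, ag, bc, bd, be, bf, bg, cd, ce, cf, cg, de, df, dg, ef, eg, fg
  2-simplices (14): abd, abe, acf, acg, adg, aef, bce, bcg, bdf, bfg, cde, cdf, deg, efg

so the chain groups are C_0 ≅ Z^7, C_1 ≅ Z^21, C_2 ≅ Z^14.

The boundary map ∂_1: C_1 → C_0 maps an edge to its endpoints' difference, ∂[p,q] = q − p.
As a 7×21 matrix over Z this has rank 6, with invariant factors (1,1,1,1,1,1).

The boundary map ∂_2: C_2 → C_1 acts by ∂[p,q,r] = [q,r] − [p,r] + [p,q]. For instance
  ∂deg = eg − dg + de,
  ∂bdf = df − bf + bd.
The 21×14 boundary matrix has rank 13 and Smith normal form diag(1,1,1,1,1,1,1,1,1,1,1,1,1).

From H_k ≅ ker(∂_k) / im(∂_{k+1}) we obtain:

  H_0: rank C_0 − rank ∂_1 = 7 − 6 = 1, and the invariant factors of ∂_1 are all 1, so H_0 ≅ Z.
  H_1: rank ker ∂_1 − rank ∂_2 = (21 − 6) − 13 = 2, and the invariant factors of ∂_2 are all 1, so H_1 ≅ Z^2.
  H_2: rank ker ∂_2 − rank ∂_3 = (14 − 13) − 0 = 1, and there is no ∂_3, so H_2 ≅ Z.

As a check, the Euler characteristic is 7 − 21 + 14 = 0, which agrees with 1 − 2 + 1 = 0.

H_0 ≅ Z,  H_1 ≅ Z^2,  H_2 ≅ Z.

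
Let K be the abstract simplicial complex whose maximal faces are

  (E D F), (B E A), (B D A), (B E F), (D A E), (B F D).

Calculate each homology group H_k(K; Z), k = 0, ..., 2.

Fix the vertex order A < B < D < E < F and write every simplex with vertices in increasing order. Then dim K = 2 and the simplices of K are:

  0-simplices (5): A, B, D, E, F
  1-simplices (9): AB, AD, AE, BD, BE, BF, DE, DF, EF
  2-simplices (6): ABD, ABE, ADE, BDF, BEF, DEF

Hence C_0 ≅ Z^5, C_1 ≅ Z^9, C_2 ≅ Z^6.

Boundary ∂_1: C_1 → C_0 is given by ∂[p,q] = [q] − [p]. For instance
  ∂AB = B − A.
The 5×9 boundary matrix has rank 4 and Smith normal form diag(1,1,1,1).

Boundary ∂_2: C_2 → C_1 maps a triangle to the signed sum of its edges. For instance
  ∂DEF = EF − DF + DE,
  ∂ABE = BE − AE + AB.
The 9×6 boundary matrix has rank 5 and Smith normal form diag(1,1,1,1,1).

From H_k ≅ ker(∂_k) / im(∂_{k+1}) we obtain:

  H_0: rank C_0 − rank ∂_1 = 5 − 4 = 1, and the invariant factors of ∂_1 are all 1, so H_0 = Z.
  H_1: rank ker ∂_1 − rank ∂_2 = (9 − 4) − 5 = 0, and the invariant factors of ∂_2 are all 1, so H_1 = 0.
  H_2: rank ker ∂_2 − rank ∂_3 = (6 − 5) − 0 = 1, and there is no ∂_3, so H_2 = Z.

(K is a triangulation of the 2-sphere S^2.)

H_0 = Z,  H_1 = 0,  H_2 = Z.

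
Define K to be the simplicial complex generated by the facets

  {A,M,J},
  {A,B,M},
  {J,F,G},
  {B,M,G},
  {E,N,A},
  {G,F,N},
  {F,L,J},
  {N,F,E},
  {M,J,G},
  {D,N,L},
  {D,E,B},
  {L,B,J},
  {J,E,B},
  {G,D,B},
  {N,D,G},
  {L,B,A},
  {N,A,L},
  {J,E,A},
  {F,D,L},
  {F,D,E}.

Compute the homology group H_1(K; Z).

K has 10 vertices, 30 edges, 20 triangles.
rank ∂_1 = 9, rank ∂_2 = 20 ⇒ b_1 = 30 − 9 − 20 = 1; ∂_2 has invariant factor(s) [2] giving torsion. So H_1 = Z ⊕ Z/2Z.

H_1 ≅ Z ⊕ Z/2Z.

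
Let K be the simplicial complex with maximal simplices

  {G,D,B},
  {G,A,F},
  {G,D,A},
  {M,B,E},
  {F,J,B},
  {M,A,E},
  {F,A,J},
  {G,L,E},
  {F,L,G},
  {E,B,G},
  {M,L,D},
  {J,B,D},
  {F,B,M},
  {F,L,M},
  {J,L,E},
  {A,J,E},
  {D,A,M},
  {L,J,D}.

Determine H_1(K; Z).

We work with the vertex ordering A < B < D < E < F < G < J < L < M. The simplices of K, each written with vertices in increasing order, are:

  0-simplices (9): A, B, D, E, F, G, J, L, M
  1-simplices (27): AD, AE, AF, AG, AJ, AM, BD, BE, BF, BG, BJ, BM, DG, DJ, DL, DM, EG, EJ, EL, EM, FG, FJ, FL, FM, GL, JL, LM
  2-simplices (18): ADG, ADM, AEJ, AEM, AFG, AFJ, BDG, BDJ, BEG, BEM, BFJ, BFM, DJL, DLM, EGL, EJL, FGL, FLM

so the chain groups are C_0 ≅ Z^9, C_1 ≅ Z^27, C_2 ≅ Z^18.

The boundary map ∂_1: C_1 → C_0 is given by ∂[p,q] = [q] − [p]. For instance
  ∂JL = L − J.
The resulting 9×27 matrix has rank 8, and its Smith normal form has invariant factors (1,1,1,1,1,1,1,1).

∂_2: C_2 → C_1 acts by ∂[p,q,r] = [q,r] − [p,r] + [p,q]. For instance
  ∂ADG = DG − AG + AD,
  ∂BDJ = DJ − BJ + BD.
The resulting 27×18 matrix has rank 17, and its Smith normal form has invariant factors (1,1,1,1,1,1,1,1,1,1,1,1,1,1,1,1,1).

From H_k ≅ ker(∂_k) / im(∂_{k+1}) we obtain:

  H_1: rank ker ∂_1 − rank ∂_2 = (27 − 8) − 17 = 2, and the invariant factors of ∂_2 are all 1, so H_1 ≅ Z^2.

(K is a triangulation of the torus T^2.)

H_1 ≅ Z^2.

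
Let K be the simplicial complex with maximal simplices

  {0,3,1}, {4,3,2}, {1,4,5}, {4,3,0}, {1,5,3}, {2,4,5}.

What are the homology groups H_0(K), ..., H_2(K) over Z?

H_0 ≅ Z,  H_1 ≅ Z,  H_2 = 0.

Take the total order 0 < 1 < 2 < 3 < 4 < 5 on the vertex set. Then K (dimension 2) consists of the simplices:

  0-simplices (6): [0], [1], [2], [3], [4], [5]
  1-simplices (12): [0,1], [0,3], [0,4], [1,3], [1,4], [1,5], [2,3], [2,4], [2,5], [3,4], [3,5], [4,5]
  2-simplices (6): [0,1,3], [0,3,4], [1,3,5], [1,4,5], [2,3,4], [2,4,5]

so the chain groups are C_0 ≅ Z^6, C_1 ≅ Z^12, C_2 ≅ Z^6.

∂_1: C_1 → C_0 sends each edge [p,q] (with p < q) to q − p. For instance
  ∂[1,3] = [3] − [1].
As a 6×12 matrix over Z this has rank 5, with invariant factors (1,1,1,1,1).

The boundary map ∂_2: C_2 → C_1 maps a triangle to the signed sum of its edges. For instance
  ∂[0,1,3] = [1,3] − [0,3] + [0,1],
  ∂[2,4,5] = [4,5] − [2,5] + [2,4].
The 12×6 boundary matrix has rank 6 and Smith normal form diag(1,1,1,1,1,1).

Computing H_k = (kernel of ∂_k) / (image of ∂_{k+1}):

  H_0: rank C_0 − rank ∂_1 = 6 − 5 = 1, and the invariant factors of ∂_1 are all 1, so H_0 = Z.
  H_1: rank ker ∂_1 − rank ∂_2 = (12 − 5) − 6 = 1, and the invariant factors of ∂_2 are all 1, so H_1 = Z.
  H_2: rank ker ∂_2 − rank ∂_3 = (6 − 6) − 0 = 0, and there is no ∂_3, so H_2 = 0.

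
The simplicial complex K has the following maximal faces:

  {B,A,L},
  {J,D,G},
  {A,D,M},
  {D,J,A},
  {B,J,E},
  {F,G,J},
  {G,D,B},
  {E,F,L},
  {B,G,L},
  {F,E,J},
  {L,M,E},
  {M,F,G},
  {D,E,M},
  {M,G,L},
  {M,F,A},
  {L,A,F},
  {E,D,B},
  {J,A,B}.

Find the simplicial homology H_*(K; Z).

H_0 = Z,  H_1 = Z ⊕ Z/2,  H_2 = 0.

Fix the vertex order A < B < D < E < F < G < J < L < M and write every simplex with vertices in increasing order. Then dim K = 2 and the simplices of K are:

  0-simplices (9): A, B, D, E, F, G, J, L, M
  1-simplices (27): AB, AD, AF, AJ, AL, AM, BD, BE, BG, BJ, BL, DE, DG, DJ, DM, EF, EJ, EL, EM, FG, FJ, FL, FM, GJ, GL, GM, LM
  2-simplices (18): ABJ, ABL, ADJ, ADM, AFL, AFM, BDE, BDG, BEJ, BGL, DEM, DGJ, EFJ, EFL, ELM, FGJ, FGM, GLM

giving chain groups C_0 ≅ Z^9, C_1 ≅ Z^27, C_2 ≅ Z^18.

The boundary map ∂_1: C_1 → C_0 sends each edge [p,q] (with p < q) to q − p. For instance
  ∂BG = G − B.
The 9×27 boundary matrix has rank 8 and Smith normal form diag(1,1,1,1,1,1,1,1).

∂_2: C_2 → C_1 maps a triangle to the signed sum of its edges. For instance
  ∂ABJ = BJ − AJ + AB,
  ∂ADJ = DJ − AJ + AD.
The resulting 27×18 matrix has rank 18, and its Smith normal form has invariant factors (1,1,1,1,1,1,1,1,1,1,1,1,1,1,1,1,1,2).

From H_k ≅ ker(∂_k) / im(∂_{k+1}) we obtain:

  H_0: rank C_0 − rank ∂_1 = 9 − 8 = 1, and the invariant factors of ∂_1 are all 1, so H_0 = Z.
  H_1: rank ker ∂_1 − rank ∂_2 = (27 − 8) − 18 = 1, and ∂_2 has invariant factor 2 > 1, so H_1 = Z ⊕ Z/2.
  H_2: rank ker ∂_2 − rank ∂_3 = (18 − 18) − 0 = 0, and there is no ∂_3, so H_2 = 0.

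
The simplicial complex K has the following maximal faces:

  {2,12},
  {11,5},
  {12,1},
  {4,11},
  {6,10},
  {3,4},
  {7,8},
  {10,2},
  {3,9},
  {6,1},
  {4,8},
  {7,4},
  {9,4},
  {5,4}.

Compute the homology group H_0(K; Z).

Fix the vertex order 1 < 2 < 3 < 4 < 5 < 6 < 7 < 8 < 9 < 10 < 11 < 12 and write every simplex with vertices in increasing order. Then dim K = 1 and the simplices of K are:

  0-simplices (12): [1], [2], [3], [4], [5], [6], [7], [8], [9], [10], [11], [12]
  1-simplices (14): [1,6], [1,12], [2,10], [2,12], [3,4], [3,9], [4,5], [4,7], [4,8], [4,9], [4,11], [5,11], [6,10], [7,8]

Hence C_0 ≅ Z^12, C_1 ≅ Z^14.

The boundary map ∂_1: C_1 → C_0 sends each edge [p,q] (with p < q) to q − p.
The 12×14 boundary matrix has rank 10 and Smith normal form diag(1,1,1,1,1,1,1,1,1,1).

Reading off H_k = ker ∂_k / im ∂_{k+1}:

  H_0: rank C_0 − rank ∂_1 = 12 − 10 = 2, and the invariant factors of ∂_1 are all 1, so H_0 ≅ Z^2.

H_0 ≅ Z^2.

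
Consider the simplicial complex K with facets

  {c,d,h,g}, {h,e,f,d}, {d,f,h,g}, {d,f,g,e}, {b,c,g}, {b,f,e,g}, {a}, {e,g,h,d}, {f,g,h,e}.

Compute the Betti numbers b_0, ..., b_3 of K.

We work with the vertex ordering a < b < c < d < e < f < g < h. The simplices of K, each written with vertices in increasing order, are:

  0-simplices (8): a, b, c, d, e, f, g, h
  1-simplices (17): bc, be, bf, bg, cd, cg, ch, de, df, dg, dh, ef, eg, eh, fg, fh, gh
  2-simplices (17): bcg, bef, beg, bfg, cdg, cdh, cgh, def, deg, deh, dfg, dfh, dgh, efg, efh, egh, fgh
  3-simplices (7): befg, cdgh, defg, defh, degh, dfgh, efgh

Hence C_0 ≅ Z^8, C_1 ≅ Z^17, C_2 ≅ Z^17, C_3 ≅ Z^7.

Boundary ∂_1: C_1 → C_0 maps an edge to its endpoints' difference, ∂[p,q] = q − p. For instance
  ∂bc = c − b.
The 8×17 boundary matrix has rank 6 and Smith normal form diag(1,1,1,1,1,1).

The boundary map ∂_2: C_2 → C_1 acts by ∂[p,q,r] = [q,r] − [p,r] + [p,q]. For instance
  ∂dfh = fh − dh + df,
  ∂cdh = dh − ch + cd.
The 17×17 boundary matrix has rank 11 and Smith normal form diag(1,1,1,1,1,1,1,1,1,1,1).

Boundary ∂_3: C_3 → C_2 sends each 3-simplex σ to the alternating sum Σ_i (−1)^i (σ with its i-th vertex removed). For instance
  ∂degh = egh − dgh + deh − deg,
  ∂defh = efh − dfh + deh − def.
As a 17×7 matrix over Z this has rank 6, with invariant factors (1,1,1,1,1,1).

From H_k ≅ ker(∂_k) / im(∂_{k+1}) we obtain:

  H_0: rank C_0 − rank ∂_1 = 8 − 6 = 2, and the invariant factors of ∂_1 are all 1, so H_0 = Z^2.
  H_1: rank ker ∂_1 − rank ∂_2 = (17 − 6) − 11 = 0, and the invariant factors of ∂_2 are all 1, so H_1 = 0.
  H_2: rank ker ∂_2 − rank ∂_3 = (17 − 11) − 6 = 0, and the invariant factors of ∂_3 are all 1, so H_2 = 0.
  H_3: rank ker ∂_3 − rank ∂_4 = (7 − 6) − 0 = 1, and there is no ∂_4, so H_3 = Z.

Hence the Betti numbers are b_0 = 2, b_1 = 0, b_2 = 0, b_3 = 1.

b_0 = 2, b_1 = 0, b_2 = 0, b_3 = 1.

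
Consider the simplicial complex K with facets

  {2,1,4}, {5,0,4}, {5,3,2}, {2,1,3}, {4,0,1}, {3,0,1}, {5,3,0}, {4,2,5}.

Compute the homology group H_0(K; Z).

Take the total order 0 < 1 < 2 < 3 < 4 < 5 on the vertex set. Then K (dimension 2) consists of the simplices:

  0-simplices (6): [0], [1], [2], [3], [4], [5]
  1-simplices (12): [0,1], [0,3], [0,4], [0,5], [1,2], [1,3], [1,4], [2,3], [2,4], [2,5], [3,5], [4,5]
  2-simplices (8): [0,1,3], [0,1,4], [0,3,5], [0,4,5], [1,2,3], [1,2,4], [2,3,5], [2,4,5]

so the chain groups are C_0 ≅ Z^6, C_1 ≅ Z^12, C_2 ≅ Z^8.

∂_1: C_1 → C_0 maps an edge to its endpoints' difference, ∂[p,q] = q − p.
The 6×12 boundary matrix has rank 5 and Smith normal form diag(1,1,1,1,1).

∂_2: C_2 → C_1 maps a triangle to the signed sum of its edges. For instance
  ∂[0,3,5] = [3,5] − [0,5] + [0,3],
  ∂[2,4,5] = [4,5] − [2,5] + [2,4].
This gives a 12×8 integer matrix of rank 7; reducing to Smith normal form yields diagonal entries (1,1,1,1,1,1,1).

Computing H_k = (kernel of ∂_k) / (image of ∂_{k+1}):

  H_0: rank C_0 − rank ∂_1 = 6 − 5 = 1, and the invariant factors of ∂_1 are all 1, so H_0 = Z.

(K is a triangulation of the 2-sphere S^2.)

H_0 = Z.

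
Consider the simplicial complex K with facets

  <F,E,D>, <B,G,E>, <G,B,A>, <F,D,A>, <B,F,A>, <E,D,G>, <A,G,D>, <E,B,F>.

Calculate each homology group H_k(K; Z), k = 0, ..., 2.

H_0 ≅ Z,  H_1 = 0,  H_2 ≅ Z.

Order the vertices as A < B < D < E < F < G. Listing each simplex with vertices in this order, K has dimension 2 with simplices:

  0-simplices (6): A, B, D, E, F, G
  1-simplices (12): AB, AD, AF, AG, BE, BF, BG, DE, DF, DG, EF, EG
  2-simplices (8): ABF, ABG, ADF, ADG, BEF, BEG, DEF, DEG

giving chain groups C_0 ≅ Z^6, C_1 ≅ Z^12, C_2 ≅ Z^8.

Boundary ∂_1: C_1 → C_0 maps an edge to its endpoints' difference, ∂[p,q] = q − p. For instance
  ∂AG = G − A.
As a 6×12 matrix over Z this has rank 5, with invariant factors (1,1,1,1,1).

∂_2: C_2 → C_1 acts by ∂[p,q,r] = [q,r] − [p,r] + [p,q]. For instance
  ∂BEG = EG − BG + BE,
  ∂DEF = EF − DF + DE.
The 12×8 boundary matrix has rank 7 and Smith normal form diag(1,1,1,1,1,1,1).

From H_k ≅ ker(∂_k) / im(∂_{k+1}) we obtain:

  H_0: rank C_0 − rank ∂_1 = 6 − 5 = 1, and the invariant factors of ∂_1 are all 1, so H_0 = Z.
  H_1: rank ker ∂_1 − rank ∂_2 = (12 − 5) − 7 = 0, and the invariant factors of ∂_2 are all 1, so H_1 = 0.
  H_2: rank ker ∂_2 − rank ∂_3 = (8 − 7) − 0 = 1, and there is no ∂_3, so H_2 = Z.

(K is a triangulation of the 2-sphere S^2.)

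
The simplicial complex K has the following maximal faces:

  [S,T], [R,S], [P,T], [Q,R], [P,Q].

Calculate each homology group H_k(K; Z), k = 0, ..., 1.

We work with the vertex ordering P < Q < R < S < T. The simplices of K, each written with vertices in increasing order, are:

  0-simplices (5): P, Q, R, S, T
  1-simplices (5): PQ, PT, QR, RS, ST

giving chain groups C_0 ≅ Z^5, C_1 ≅ Z^5.

∂_1: C_1 → C_0 maps an edge to its endpoints' difference, ∂[p,q] = q − p. For instance
  ∂PQ = Q − P.
The resulting 5×5 matrix has rank 4, and its Smith normal form has invariant factors (1,1,1,1).

From H_k ≅ ker(∂_k) / im(∂_{k+1}) we obtain:

  H_0: rank C_0 − rank ∂_1 = 5 − 4 = 1, and the invariant factors of ∂_1 are all 1, so H_0 = Z.
  H_1: rank ker ∂_1 − rank ∂_2 = (5 − 4) − 0 = 1, and there is no ∂_2, so H_1 = Z.

As a check, the Euler characteristic is 5 − 5 = 0, which agrees with 1 − 1 = 0.
(K is a triangulation of the circle S^1.)

H_0 = Z,  H_1 = Z.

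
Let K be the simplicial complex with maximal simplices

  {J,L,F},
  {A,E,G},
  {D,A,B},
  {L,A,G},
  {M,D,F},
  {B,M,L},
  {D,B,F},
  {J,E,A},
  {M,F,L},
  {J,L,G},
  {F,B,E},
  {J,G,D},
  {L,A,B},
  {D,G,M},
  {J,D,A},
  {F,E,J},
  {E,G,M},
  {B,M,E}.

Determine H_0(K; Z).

H_0 ≅ Z.

Order the vertices as A < B < D < E < F < G < J < L < M. Listing each simplex with vertices in this order, K has dimension 2 with simplices:

  0-simplices (9): A, B, D, E, F, G, J, L, M
  1-simplices (27): AB, AD, AE, AG, AJ, AL, BD, BE, BF, BL, BM, DF, DG, DJ, DM, EF, EG, EJ, EM, FJ, FL, FM, GJ, GL, GM, JL, LM
  2-simplices (18): ABD, ABL, ADJ, AEG, AEJ, AGL, BDF, BEF, BEM, BLM, DFM, DGJ, DGM, EFJ, EGM, FJL, FLM, GJL

Hence C_0 ≅ Z^9, C_1 ≅ Z^27, C_2 ≅ Z^18.

The boundary map ∂_1: C_1 → C_0 maps an edge to its endpoints' difference, ∂[p,q] = q − p. For instance
  ∂BE = E − B.
The resulting 9×27 matrix has rank 8, and its Smith normal form has invariant factors (1,1,1,1,1,1,1,1).

∂_2: C_2 → C_1 maps a triangle to the signed sum of its edges. For instance
  ∂DFM = FM − DM + DF,
  ∂BLM = LM − BM + BL.
The 27×18 boundary matrix has rank 18 and Smith normal form diag(1,1,1,1,1,1,1,1,1,1,1,1,1,1,1,1,1,2).

Now H_k = ker ∂_k / im ∂_{k+1}, so:

  H_0: rank C_0 − rank ∂_1 = 9 − 8 = 1, and the invariant factors of ∂_1 are all 1, so H_0 ≅ Z.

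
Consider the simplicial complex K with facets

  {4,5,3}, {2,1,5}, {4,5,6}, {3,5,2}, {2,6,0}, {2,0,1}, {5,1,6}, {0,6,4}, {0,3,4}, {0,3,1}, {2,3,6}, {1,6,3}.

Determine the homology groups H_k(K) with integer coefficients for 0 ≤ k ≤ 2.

Order the vertices as 0 < 1 < 2 < 3 < 4 < 5 < 6. Listing each simplex with vertices in this order, K has dimension 2 with simplices:

  0-simplices (7): [0], [1], [2], [3], [4], [5], [6]
  1-simplices (18): [0,1], [0,2], [0,3], [0,4], [0,6], [1,2], [1,3], [1,5], [1,6], [2,3], [2,5], [2,6], [3,4], [3,5], [3,6], [4,5], [4,6], [5,6]
  2-simplices (12): [0,1,2], [0,1,3], [0,2,6], [0,3,4], [0,4,6], [1,2,5], [1,3,6], [1,5,6], [2,3,5], [2,3,6], [3,4,5], [4,5,6]

Hence C_0 ≅ Z^7, C_1 ≅ Z^18, C_2 ≅ Z^12.

Boundary ∂_1: C_1 → C_0 maps an edge to its endpoints' difference, ∂[p,q] = q − p.
This gives a 7×18 integer matrix of rank 6; reducing to Smith normal form yields diagonal entries (1,1,1,1,1,1).

The boundary map ∂_2: C_2 → C_1 acts by ∂[p,q,r] = [q,r] − [p,r] + [p,q]. For instance
  ∂[4,5,6] = [5,6] − [4,6] + [4,5],
  ∂[1,3,6] = [3,6] − [1,6] + [1,3].
The 18×12 boundary matrix has rank 12 and Smith normal form diag(1,1,1,1,1,1,1,1,1,1,1,2).

From H_k ≅ ker(∂_k) / im(∂_{k+1}) we obtain:

  H_0: rank C_0 − rank ∂_1 = 7 − 6 = 1, and the invariant factors of ∂_1 are all 1, so H_0 ≅ Z.
  H_1: rank ker ∂_1 − rank ∂_2 = (18 − 6) − 12 = 0, and ∂_2 has invariant factor 2 > 1, so H_1 ≅ Z/2.
  H_2: rank ker ∂_2 − rank ∂_3 = (12 − 12) − 0 = 0, and there is no ∂_3, so H_2 ≅ 0.

As a check, the Euler characteristic is 7 − 18 + 12 = 1, which agrees with 1 − 0 + 0 = 1.

H_0 = Z,  H_1 = Z/2,  H_2 = 0.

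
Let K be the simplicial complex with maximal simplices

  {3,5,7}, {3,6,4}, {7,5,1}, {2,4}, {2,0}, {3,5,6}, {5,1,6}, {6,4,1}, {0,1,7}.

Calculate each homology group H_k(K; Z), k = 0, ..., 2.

We work with the vertex ordering 0 < 1 < 2 < 3 < 4 < 5 < 6 < 7. The simplices of K, each written with vertices in increasing order, are:

  0-simplices (8): [0], [1], [2], [3], [4], [5], [6], [7]
  1-simplices (15): [0,1], [0,2], [0,7], [1,4], [1,5], [1,6], [1,7], [2,4], [3,4], [3,5], [3,6], [3,7], [4,6], [5,6], [5,7]
  2-simplices (7): [0,1,7], [1,4,6], [1,5,6], [1,5,7], [3,4,6], [3,5,6], [3,5,7]

so the chain groups are C_0 ≅ Z^8, C_1 ≅ Z^15, C_2 ≅ Z^7.

∂_1: C_1 → C_0 is given by ∂[p,q] = [q] − [p]. For instance
  ∂[3,5] = [5] − [3].
The 8×15 boundary matrix has rank 7 and Smith normal form diag(1,1,1,1,1,1,1).

∂_2: C_2 → C_1 sends each 2-simplex [p,q,r] to [q,r] − [p,r] + [p,q]. For instance
  ∂[3,5,7] = [5,7] − [3,7] + [3,5],
  ∂[1,5,6] = [5,6] − [1,6] + [1,5].
The 15×7 boundary matrix has rank 7 and Smith normal form diag(1,1,1,1,1,1,1).

Reading off H_k = ker ∂_k / im ∂_{k+1}:

  H_0: rank C_0 − rank ∂_1 = 8 − 7 = 1, and the invariant factors of ∂_1 are all 1, so H_0 ≅ Z.
  H_1: rank ker ∂_1 − rank ∂_2 = (15 − 7) − 7 = 1, and the invariant factors of ∂_2 are all 1, so H_1 ≅ Z.
  H_2: rank ker ∂_2 − rank ∂_3 = (7 − 7) − 0 = 0, and there is no ∂_3, so H_2 ≅ 0.

H_0 = Z,  H_1 = Z,  H_2 = 0.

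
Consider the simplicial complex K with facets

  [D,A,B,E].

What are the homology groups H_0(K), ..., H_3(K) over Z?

H_0 ≅ Z,  H_1 = 0,  H_2 = 0,  H_3 = 0.

We work with the vertex ordering A < B < D < E. The simplices of K, each written with vertices in increasing order, are:

  0-simplices (4): A, B, D, E
  1-simplices (6): AB, AD, AE, BD, BE, DE
  2-simplices (4): ABD, ABE, ADE, BDE
  3-simplices (1): ABDE

Hence C_0 ≅ Z^4, C_1 ≅ Z^6, C_2 ≅ Z^4, C_3 ≅ Z^1.

∂_1: C_1 → C_0 is given by ∂[p,q] = [q] − [p]. For instance
  ∂AE = E − A.
The 4×6 boundary matrix has rank 3 and Smith normal form diag(1,1,1).

The boundary map ∂_2: C_2 → C_1 maps a triangle to the signed sum of its edges. For instance
  ∂ADE = DE − AE + AD,
  ∂BDE = DE − BE + BD.
As a 6×4 matrix over Z this has rank 3, with invariant factors (1,1,1).

∂_3: C_3 → C_2 sends each 3-simplex σ to the alternating sum Σ_i (−1)^i (σ with its i-th vertex removed). For instance
  ∂ABDE = BDE − ADE + ABE − ABD.
The resulting 4×1 matrix has rank 1, and its Smith normal form has invariant factors (1).

From H_k ≅ ker(∂_k) / im(∂_{k+1}) we obtain:

  H_0: rank C_0 − rank ∂_1 = 4 − 3 = 1, and the invariant factors of ∂_1 are all 1, so H_0 = Z.
  H_1: rank ker ∂_1 − rank ∂_2 = (6 − 3) − 3 = 0, and the invariant factors of ∂_2 are all 1, so H_1 = 0.
  H_2: rank ker ∂_2 − rank ∂_3 = (4 − 3) − 1 = 0, and the invariant factors of ∂_3 are all 1, so H_2 = 0.
  H_3: rank ker ∂_3 − rank ∂_4 = (1 − 1) − 0 = 0, and there is no ∂_4, so H_3 = 0.

(K is a triangulation of the 3-simplex.)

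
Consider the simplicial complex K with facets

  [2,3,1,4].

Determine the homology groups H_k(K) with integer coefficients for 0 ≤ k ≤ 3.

We work with the vertex ordering 1 < 2 < 3 < 4. The simplices of K, each written with vertices in increasing order, are:

  0-simplices (4): [1], [2], [3], [4]
  1-simplices (6): [1,2], [1,3], [1,4], [2,3], [2,4], [3,4]
  2-simplices (4): [1,2,3], [1,2,4], [1,3,4], [2,3,4]
  3-simplices (1): [1,2,3,4]

Hence C_0 ≅ Z^4, C_1 ≅ Z^6, C_2 ≅ Z^4, C_3 ≅ Z^1.

The boundary map ∂_1: C_1 → C_0 is given by ∂[p,q] = [q] − [p].
The resulting 4×6 matrix has rank 3, and its Smith normal form has invariant factors (1,1,1).

Boundary ∂_2: C_2 → C_1 maps a triangle to the signed sum of its edges. For instance
  ∂[1,2,3] = [2,3] − [1,3] + [1,2],
  ∂[1,2,4] = [2,4] − [1,4] + [1,2].
This gives a 6×4 integer matrix of rank 3; reducing to Smith normal form yields diagonal entries (1,1,1).

The boundary map ∂_3: C_3 → C_2 sends each 3-simplex σ to the alternating sum Σ_i (−1)^i (σ with its i-th vertex removed). For instance
  ∂[1,2,3,4] = [2,3,4] − [1,3,4] + [1,2,4] − [1,2,3].
As a 4×1 matrix over Z this has rank 1, with invariant factors (1).

Computing H_k = (kernel of ∂_k) / (image of ∂_{k+1}):

  H_0: rank C_0 − rank ∂_1 = 4 − 3 = 1, and the invariant factors of ∂_1 are all 1, so H_0 ≅ Z.
  H_1: rank ker ∂_1 − rank ∂_2 = (6 − 3) − 3 = 0, and the invariant factors of ∂_2 are all 1, so H_1 ≅ 0.
  H_2: rank ker ∂_2 − rank ∂_3 = (4 − 3) − 1 = 0, and the invariant factors of ∂_3 are all 1, so H_2 ≅ 0.
  H_3: rank ker ∂_3 − rank ∂_4 = (1 − 1) − 0 = 0, and there is no ∂_4, so H_3 ≅ 0.

As a check, the Euler characteristic is 4 − 6 + 4 − 1 = 1, which agrees with 1 − 0 + 0 − 0 = 1.

H_0 ≅ Z,  H_1 = 0,  H_2 = 0,  H_3 = 0.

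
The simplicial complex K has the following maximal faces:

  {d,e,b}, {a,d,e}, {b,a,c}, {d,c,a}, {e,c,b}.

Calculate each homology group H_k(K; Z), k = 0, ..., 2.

We work with the vertex ordering a < b < c < d < e. The simplices of K, each written with vertices in increasing order, are:

  0-simplices (5): a, b, c, d, e
  1-simplices (10): ab, ac, ad, ae, bc, bd, be, cd, ce, de
  2-simplices (5): abc, acd, ade, bce, bde

so the chain groups are C_0 ≅ Z^5, C_1 ≅ Z^10, C_2 ≅ Z^5.

∂_1: C_1 → C_0 maps an edge to its endpoints' difference, ∂[p,q] = q − p.
The 5×10 boundary matrix has rank 4 and Smith normal form diag(1,1,1,1).

The boundary map ∂_2: C_2 → C_1 acts by ∂[p,q,r] = [q,r] − [p,r] + [p,q]. For instance
  ∂bde = de − be + bd,
  ∂bce = ce − be + bc.
This gives a 10×5 integer matrix of rank 5; reducing to Smith normal form yields diagonal entries (1,1,1,1,1).

Computing H_k = (kernel of ∂_k) / (image of ∂_{k+1}):

  H_0: rank C_0 − rank ∂_1 = 5 − 4 = 1, and the invariant factors of ∂_1 are all 1, so H_0 ≅ Z.
  H_1: rank ker ∂_1 − rank ∂_2 = (10 − 4) − 5 = 1, and the invariant factors of ∂_2 are all 1, so H_1 ≅ Z.
  H_2: rank ker ∂_2 − rank ∂_3 = (5 − 5) − 0 = 0, and there is no ∂_3, so H_2 ≅ 0.

(K is a triangulation of the Möbius band.)

H_0 ≅ Z,  H_1 ≅ Z,  H_2 = 0.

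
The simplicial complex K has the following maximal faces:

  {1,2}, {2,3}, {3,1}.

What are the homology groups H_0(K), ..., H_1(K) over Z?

H_0 ≅ Z,  H_1 ≅ Z.

K has 3 vertices, 3 edges.
rank ∂_0 = 0, rank ∂_1 = 2 ⇒ b_0 = 3 − 0 − 2 = 1; all invariant factors of ∂_1 are 1 so no torsion. So H_0 ≅ Z.
rank ∂_1 = 2, rank ∂_2 = 0 ⇒ b_1 = 3 − 2 − 0 = 1. So H_1 ≅ Z.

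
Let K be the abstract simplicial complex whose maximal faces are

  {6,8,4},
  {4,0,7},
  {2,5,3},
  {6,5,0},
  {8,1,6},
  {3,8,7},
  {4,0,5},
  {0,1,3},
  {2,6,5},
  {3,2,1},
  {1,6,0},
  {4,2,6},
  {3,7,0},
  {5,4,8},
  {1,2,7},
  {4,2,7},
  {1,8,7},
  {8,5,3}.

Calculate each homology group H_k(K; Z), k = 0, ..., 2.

We work with the vertex ordering 0 < 1 < 2 < 3 < 4 < 5 < 6 < 7 < 8. The simplices of K, each written with vertices in increasing order, are:

  0-simplices (9): [0], [1], [2], [3], [4], [5], [6], [7], [8]
  1-simplices (27): (27 of them)
  2-simplices (18): [0,1,3], [0,1,6], [0,3,7], [0,4,5], [0,4,7], [0,5,6], [1,2,3], [1,2,7], [1,6,8], [1,7,8], [2,3,5], [2,4,6], [2,4,7], [2,5,6], [3,5,8], [3,7,8], [4,5,8], [4,6,8]

giving chain groups C_0 ≅ Z^9, C_1 ≅ Z^27, C_2 ≅ Z^18.

The boundary map ∂_1: C_1 → C_0 sends each edge [p,q] (with p < q) to q − p.
The resulting 9×27 matrix has rank 8, and its Smith normal form has invariant factors (1,1,1,1,1,1,1,1).

The boundary map ∂_2: C_2 → C_1 maps a triangle to the signed sum of its edges. For instance
  ∂[1,7,8] = [7,8] − [1,8] + [1,7],
  ∂[1,2,7] = [2,7] − [1,7] + [1,2].
This gives a 27×18 integer matrix of rank 18; reducing to Smith normal form yields diagonal entries (1,1,1,1,1,1,1,1,1,1,1,1,1,1,1,1,1,2).

Now H_k = ker ∂_k / im ∂_{k+1}, so:

  H_0: rank C_0 − rank ∂_1 = 9 − 8 = 1, and the invariant factors of ∂_1 are all 1, so H_0 ≅ Z.
  H_1: rank ker ∂_1 − rank ∂_2 = (27 − 8) − 18 = 1, and ∂_2 has invariant factor 2 > 1, so H_1 ≅ Z ⊕ Z/2.
  H_2: rank ker ∂_2 − rank ∂_3 = (18 − 18) − 0 = 0, and there is no ∂_3, so H_2 ≅ 0.

H_0 = Z,  H_1 = Z ⊕ Z/2,  H_2 = 0.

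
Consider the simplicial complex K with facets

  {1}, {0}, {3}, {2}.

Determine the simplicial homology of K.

Fix the vertex order 0 < 1 < 2 < 3 and write every simplex with vertices in increasing order. Then dim K = 0 and the simplices of K are:

  0-simplices (4): [0], [1], [2], [3]

Hence C_0 ≅ Z^4.

Computing H_k = (kernel of ∂_k) / (image of ∂_{k+1}):

  H_0: rank C_0 − rank ∂_1 = 4 − 0 = 4, and there is no ∂_1, so H_0 ≅ Z^4.

(K is a triangulation of a set of 4 points.)

H_0 = Z^4.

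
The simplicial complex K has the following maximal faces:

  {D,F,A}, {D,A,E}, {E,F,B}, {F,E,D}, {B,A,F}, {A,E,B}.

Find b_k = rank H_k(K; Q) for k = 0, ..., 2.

Take the total order A < B < D < E < F on the vertex set. Then K (dimension 2) consists of the simplices:

  0-simplices (5): A, B, D, E, F
  1-simplices (9): AB, AD, AE, AF, BE, BF, DE, DF, EF
  2-simplices (6): ABE, ABF, ADE, ADF, BEF, DEF

so the chain groups are C_0 ≅ Z^5, C_1 ≅ Z^9, C_2 ≅ Z^6.

∂_1: C_1 → C_0 maps an edge to its endpoints' difference, ∂[p,q] = q − p. For instance
  ∂AF = F − A.
The 5×9 boundary matrix has rank 4 and Smith normal form diag(1,1,1,1).

Boundary ∂_2: C_2 → C_1 acts by ∂[p,q,r] = [q,r] − [p,r] + [p,q]. For instance
  ∂ADF = DF − AF + AD,
  ∂ABE = BE − AE + AB.
The 9×6 boundary matrix has rank 5 and Smith normal form diag(1,1,1,1,1).

Computing H_k = (kernel of ∂_k) / (image of ∂_{k+1}):

  H_0: rank C_0 − rank ∂_1 = 5 − 4 = 1, and the invariant factors of ∂_1 are all 1, so H_0 = Z.
  H_1: rank ker ∂_1 − rank ∂_2 = (9 − 4) − 5 = 0, and the invariant factors of ∂_2 are all 1, so H_1 = 0.
  H_2: rank ker ∂_2 − rank ∂_3 = (6 − 5) − 0 = 1, and there is no ∂_3, so H_2 = Z.

Hence the Betti numbers are b_0 = 1, b_1 = 0, b_2 = 1.

b_0 = 1, b_1 = 0, b_2 = 1.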